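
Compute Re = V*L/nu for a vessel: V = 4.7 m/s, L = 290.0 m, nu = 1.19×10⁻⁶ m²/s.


Formula: Re = V * L / nu
Step 1 — V * L = 4.7 * 290.0 = 1363.0 m^2/s
Step 2 — Re = 1363.0 / 1.19e-6 = 1.15e+09

1.15e+09


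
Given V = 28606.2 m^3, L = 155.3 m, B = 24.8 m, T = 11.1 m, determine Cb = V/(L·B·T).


Formula: Cb = V / (L * B * T)
Step 1 — L * B * T = 155.3 * 24.8 * 11.1 = 42750.984 m^3
Step 2 — Cb = 28606.2 / 42750.984 ≈ 0.66914 (5 s.f.)

0.66914


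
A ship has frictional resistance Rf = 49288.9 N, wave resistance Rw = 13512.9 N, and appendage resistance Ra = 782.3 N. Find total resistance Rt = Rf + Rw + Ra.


Formula: Rt = Rf + Rw + Ra
Substituting: Rt = 49288.9 + 13512.9 + 782.3
Result: Rt = 63584.1 N

63584.1 N


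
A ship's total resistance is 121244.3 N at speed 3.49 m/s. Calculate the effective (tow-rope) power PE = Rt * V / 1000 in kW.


Formula: PE = Rt * V / 1000 (kW)
Step 1 — PE (W) = 121244.3 * 3.49 = 423142.607 W
Step 2 — PE (kW) = 423142.607 / 1000 ≈ 423.14 kW (5 s.f.)

423.14 kW


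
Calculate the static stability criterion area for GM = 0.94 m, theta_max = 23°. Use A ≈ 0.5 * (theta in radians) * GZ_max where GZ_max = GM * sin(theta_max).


Formula: GZ_max = GM * sin(theta); Area = 0.5 * theta_rad * GZ_max
Step 1 — GZ_max = 0.94 * sin(23°) = 0.94 * 0.390731 = 0.367287 m
Step 2 — theta_rad = 23 * pi/180 = 0.401426 rad
Step 3 — Area = 0.5 * 0.401426 * 0.367287 ≈ 0.073719 m·rad (5 s.f.)

0.073719 m·rad


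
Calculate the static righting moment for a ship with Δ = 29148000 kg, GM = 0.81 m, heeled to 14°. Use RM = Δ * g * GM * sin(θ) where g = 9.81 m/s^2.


Formula: GZ = GM * sin(theta); RM = disp * g * GZ
Step 1 — GZ = 0.81 * sin(14°) = 0.81 * 0.241922 = 0.195957 m
Step 2 — RM = 29148000 * 9.81 * 0.195957 ≈ 56032000 N·m (5 s.f.)

56032000 N·m


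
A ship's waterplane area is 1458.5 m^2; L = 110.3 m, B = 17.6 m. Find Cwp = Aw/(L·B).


Formula: Cwp = Aw / (L * B)
Step 1 — L * B = 110.3 * 17.6 = 1941.28 m^2
Step 2 — Cwp = 1458.5 / 1941.28 ≈ 0.75131 (5 s.f.)

0.75131


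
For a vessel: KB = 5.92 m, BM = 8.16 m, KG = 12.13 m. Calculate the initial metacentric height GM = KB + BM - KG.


Formula: GM = KB + BM - KG
Step 1 — KM = KB + BM = 5.92 + 8.16 = 14.08 m
Step 2 — GM = KM - KG = 14.08 - 12.13 = 1.95 m

1.95 m


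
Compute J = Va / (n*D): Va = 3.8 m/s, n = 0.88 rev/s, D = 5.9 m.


Formula: J = Va / (n * D)
Step 1 — n * D = 0.88 * 5.9 = 5.192
Step 2 — J = 3.8 / 5.192 ≈ 0.73190 (5 s.f.)

0.73190


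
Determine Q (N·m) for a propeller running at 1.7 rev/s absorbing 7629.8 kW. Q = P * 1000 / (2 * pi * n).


Formula: Q = P_W / (2 * pi * n)
Step 1 — P_W = 7629.8 kW * 1000 = 7629800.0 W
Step 2 — 2 * pi * n = 2 * pi * 1.7 = 10.681415
Step 3 — Q = 7629800.0 / 10.681415 ≈ 714310 N·m (5 s.f.)

714310 N·m


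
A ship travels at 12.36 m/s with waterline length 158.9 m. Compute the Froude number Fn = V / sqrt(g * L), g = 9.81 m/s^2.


Formula: Fn = V / sqrt(g * L)
Step 1 — g * L = 9.81 * 158.9 = 1558.809
Step 2 — sqrt(g * L) = sqrt(1558.809) = 39.481755
Step 3 — Fn = 12.36 / 39.481755 ≈ 0.31306 (5 s.f.)

0.31306


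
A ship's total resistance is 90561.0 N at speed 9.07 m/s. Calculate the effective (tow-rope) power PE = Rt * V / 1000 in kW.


Formula: PE = Rt * V / 1000 (kW)
Step 1 — PE (W) = 90561.0 * 9.07 = 821388.27 W
Step 2 — PE (kW) = 821388.27 / 1000 ≈ 821.39 kW (5 s.f.)

821.39 kW


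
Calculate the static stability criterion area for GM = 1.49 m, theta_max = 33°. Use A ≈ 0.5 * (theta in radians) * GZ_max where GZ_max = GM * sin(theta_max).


Formula: GZ_max = GM * sin(theta); Area = 0.5 * theta_rad * GZ_max
Step 1 — GZ_max = 1.49 * sin(33°) = 1.49 * 0.544639 = 0.811512 m
Step 2 — theta_rad = 33 * pi/180 = 0.575959 rad
Step 3 — Area = 0.5 * 0.575959 * 0.811512 ≈ 0.23370 m·rad (5 s.f.)

0.23370 m·rad


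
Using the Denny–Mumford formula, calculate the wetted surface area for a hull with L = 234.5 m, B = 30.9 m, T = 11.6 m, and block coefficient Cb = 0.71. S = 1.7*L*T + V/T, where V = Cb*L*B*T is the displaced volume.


Formula: S = 1.7*L*T + V/T with V = Cb*L*B*T, i.e. S = L * (1.7*T + Cb*B)
Step 1 — 1.7*T = 1.7 * 11.6 = 19.72 m
Step 2 — Cb*B = 0.71 * 30.9 = 21.939 m
Step 3 — 1.7*T + Cb*B = 19.72 + 21.939 = 41.659 m
Step 4 — S = 234.5 * 41.659 ≈ 9769.0 m^2 (5 s.f.)

9769.0 m^2


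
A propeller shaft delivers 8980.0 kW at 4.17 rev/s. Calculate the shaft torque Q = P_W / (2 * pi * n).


Formula: Q = P_W / (2 * pi * n)
Step 1 — P_W = 8980.0 kW * 1000 = 8980000.0 W
Step 2 — 2 * pi * n = 2 * pi * 4.17 = 26.200883
Step 3 — Q = 8980000.0 / 26.200883 ≈ 342740 N·m (5 s.f.)

342740 N·m


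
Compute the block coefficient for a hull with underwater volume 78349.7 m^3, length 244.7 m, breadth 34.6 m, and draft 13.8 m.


Formula: Cb = V / (L * B * T)
Step 1 — L * B * T = 244.7 * 34.6 * 13.8 = 116839.356 m^3
Step 2 — Cb = 78349.7 / 116839.356 ≈ 0.67058 (5 s.f.)

0.67058


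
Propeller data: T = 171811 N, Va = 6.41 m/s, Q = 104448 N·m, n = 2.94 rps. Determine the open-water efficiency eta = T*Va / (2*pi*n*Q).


Formula: eta = T * Va / (2 * pi * n * Q)
Step 1 — numerator = T * Va = 171811 * 6.41 = 1101308.51
Step 2 — 2 * pi * n = 2 * pi * 2.94 = 18.472565
Step 3 — denominator = 18.472565 * 104448 = 1929422.47
Step 4 — eta = 1101308.51 / 1929422.47 ≈ 0.57080 (5 s.f.)

0.57080


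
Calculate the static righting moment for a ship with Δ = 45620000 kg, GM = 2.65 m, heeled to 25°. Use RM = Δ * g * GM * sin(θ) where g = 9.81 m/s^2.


Formula: GZ = GM * sin(theta); RM = disp * g * GZ
Step 1 — GZ = 2.65 * sin(25°) = 2.65 * 0.422618 = 1.119938 m
Step 2 — RM = 45620000 * 9.81 * 1.119938 ≈ 501210000 N·m (5 s.f.)

501210000 N·m


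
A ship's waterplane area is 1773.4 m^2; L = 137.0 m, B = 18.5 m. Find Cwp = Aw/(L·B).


Formula: Cwp = Aw / (L * B)
Step 1 — L * B = 137.0 * 18.5 = 2534.5 m^2
Step 2 — Cwp = 1773.4 / 2534.5 ≈ 0.69970 (5 s.f.)

0.69970


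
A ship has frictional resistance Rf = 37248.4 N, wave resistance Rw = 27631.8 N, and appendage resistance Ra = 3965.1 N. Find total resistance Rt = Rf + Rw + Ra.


Formula: Rt = Rf + Rw + Ra
Substituting: Rt = 37248.4 + 27631.8 + 3965.1
Result: Rt = 68845.3 N

68845.3 N


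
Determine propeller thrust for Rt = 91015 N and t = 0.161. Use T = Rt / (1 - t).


Formula: T = Rt / (1 - t)
Step 1 — (1 - t) = 1 - 0.161 = 0.839
Step 2 — T = 91015 / 0.839 ≈ 108480 N (5 s.f.)

108480 N


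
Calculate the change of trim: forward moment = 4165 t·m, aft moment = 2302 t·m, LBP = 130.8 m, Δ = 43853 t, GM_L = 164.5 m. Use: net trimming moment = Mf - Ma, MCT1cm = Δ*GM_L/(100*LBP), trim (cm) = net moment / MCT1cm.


Formula: net trimming moment = Mf - Ma; MCT1cm = Δ*GM_L/(100*LBP); trim = net moment / MCT1cm
Step 1 — net trimming moment = 4165 - 2302 = 1863 t·m
Step 2 — MCT1cm = 43853 * 164.5 / (100 * 130.8) = 551.5152 t·m/cm
Step 3 — trim = 1863 / 551.5152 ≈ 3.3780 cm (5 s.f.)

3.3780 cm


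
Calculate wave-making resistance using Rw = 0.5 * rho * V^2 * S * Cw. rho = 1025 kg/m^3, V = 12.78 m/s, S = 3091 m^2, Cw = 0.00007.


Formula: Rw = 0.5 * rho * V^2 * S * Cw
Step 1 — V^2 = 12.78^2 = 163.3284
Step 2 — 0.5 * rho * V^2 = 0.5 * 1025 * 163.3284 = 83705.805
Step 3 — Rw = 83705.805 * 3091 * 0.00007 ≈ 18111 N (5 s.f.)

18111 N


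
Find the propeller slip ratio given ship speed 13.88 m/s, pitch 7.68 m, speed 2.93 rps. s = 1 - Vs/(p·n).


Formula: s = 1 - Vs / (p * n)
Step 1 — p * n = 7.68 * 2.93 = 22.5024
Step 2 — Vs / (p*n) = 13.88 / 22.5024 = 0.616823 (6 d.p.)
Step 3 — s = 1 - 0.616823 = 0.383177

0.383177


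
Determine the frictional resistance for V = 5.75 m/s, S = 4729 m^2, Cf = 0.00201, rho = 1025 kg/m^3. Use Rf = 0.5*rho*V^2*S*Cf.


Formula: Rf = 0.5 * rho * V^2 * S * Cf
Step 1 — V^2 = 5.75^2 = 33.0625
Step 2 — 0.5 * rho * V^2 = 0.5 * 1025 * 33.0625 = 16944.53125
Step 3 — Rf = 16944.53125 * 4729 * 0.00201 ≈ 161060 N (5 s.f.)

161060 N


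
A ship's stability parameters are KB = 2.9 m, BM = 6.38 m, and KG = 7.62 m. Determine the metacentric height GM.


Formula: GM = KB + BM - KG
Step 1 — KM = KB + BM = 2.9 + 6.38 = 9.28 m
Step 2 — GM = KM - KG = 9.28 - 7.62 = 1.66 m

1.66 m


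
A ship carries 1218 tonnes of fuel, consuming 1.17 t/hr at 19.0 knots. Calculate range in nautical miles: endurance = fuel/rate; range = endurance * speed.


Formula: endurance = fuel / rate; range = endurance * speed
Step 1 — endurance = 1218 / 1.17 = 1041.0256 hours
Step 2 — range = 1041.0256 * 19.0 ≈ 19779 nautical miles (5 s.f.)

19779 NM


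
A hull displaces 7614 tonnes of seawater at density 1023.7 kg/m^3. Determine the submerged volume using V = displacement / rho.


Formula: V = mass / rho
Step 1 — convert tonnes to kg: 7614 t * 1000 = 7614000 kg
Step 2 — V = 7614000 / 1023.7 ≈ 7437.7 m^3 (5 s.f.)

7437.7 m^3


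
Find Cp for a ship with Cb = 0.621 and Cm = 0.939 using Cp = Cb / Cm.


Formula: Cp = Cb / Cm
Substituting: Cp = 0.621 / 0.939
Result: Cp ≈ 0.66134 (5 s.f.)

0.66134


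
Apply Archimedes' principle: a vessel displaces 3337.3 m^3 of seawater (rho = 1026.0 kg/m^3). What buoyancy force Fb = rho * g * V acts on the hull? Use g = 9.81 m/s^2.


Formula: Fb = rho * g * V
Substituting: Fb = 1026.0 * 9.81 * 3337.3
Intermediate: 1026.0 * 9.81 = 10065.06
Result: Fb = 10065.06 * 3337.3 ≈ 33590000 N (5 s.f.)

33590000 N


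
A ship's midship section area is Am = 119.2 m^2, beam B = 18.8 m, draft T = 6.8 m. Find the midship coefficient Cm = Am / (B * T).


Formula: Cm = Am / (B * T)
Step 1 — B * T = 18.8 * 6.8 = 127.84 m^2
Step 2 — Cm = 119.2 / 127.84 ≈ 0.93242 (5 s.f.)

0.93242


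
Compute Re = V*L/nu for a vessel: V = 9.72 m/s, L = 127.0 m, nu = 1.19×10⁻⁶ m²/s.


Formula: Re = V * L / nu
Step 1 — V * L = 9.72 * 127.0 = 1234.44 m^2/s
Step 2 — Re = 1234.44 / 1.19e-6 = 1.04e+09

1.04e+09


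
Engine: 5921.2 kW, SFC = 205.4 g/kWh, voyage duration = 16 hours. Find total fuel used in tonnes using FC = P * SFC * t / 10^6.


Formula: FC (tonnes) = P * SFC * t / 1,000,000
Step 1 — P * SFC * t = 5921.2 * 205.4 * 16 = 19459431.68 g
Step 2 — FC (tonnes) = 19459431.68 / 1,000,000 ≈ 19.459 tonnes (5 s.f.)

19.459 tonnes


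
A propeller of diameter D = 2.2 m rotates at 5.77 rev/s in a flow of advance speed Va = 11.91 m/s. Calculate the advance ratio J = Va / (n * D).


Formula: J = Va / (n * D)
Step 1 — n * D = 5.77 * 2.2 = 12.694
Step 2 — J = 11.91 / 12.694 ≈ 0.93824 (5 s.f.)

0.93824


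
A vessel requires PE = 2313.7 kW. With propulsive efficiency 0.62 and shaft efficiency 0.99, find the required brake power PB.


Formula: PB = PE / (eta_D * eta_S)
Step 1 — combined efficiency = eta_D * eta_S = 0.62 * 0.99 = 0.6138
Step 2 — PB = 2313.7 / 0.6138 ≈ 3769.5 kW (5 s.f.)

3769.5 kW


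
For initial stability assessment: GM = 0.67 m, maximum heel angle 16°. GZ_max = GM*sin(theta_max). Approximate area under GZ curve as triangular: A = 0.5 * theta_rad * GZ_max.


Formula: GZ_max = GM * sin(theta); Area = 0.5 * theta_rad * GZ_max
Step 1 — GZ_max = 0.67 * sin(16°) = 0.67 * 0.275637 = 0.184677 m
Step 2 — theta_rad = 16 * pi/180 = 0.279253 rad
Step 3 — Area = 0.5 * 0.279253 * 0.184677 ≈ 0.025786 m·rad (5 s.f.)

0.025786 m·rad


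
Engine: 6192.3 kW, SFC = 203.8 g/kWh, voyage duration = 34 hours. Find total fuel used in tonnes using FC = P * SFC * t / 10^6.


Formula: FC (tonnes) = P * SFC * t / 1,000,000
Step 1 — P * SFC * t = 6192.3 * 203.8 * 34 = 42907685.16 g
Step 2 — FC (tonnes) = 42907685.16 / 1,000,000 ≈ 42.908 tonnes (5 s.f.)

42.908 tonnes


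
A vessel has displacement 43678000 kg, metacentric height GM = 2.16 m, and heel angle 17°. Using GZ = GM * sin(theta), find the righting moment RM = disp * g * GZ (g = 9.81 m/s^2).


Formula: GZ = GM * sin(theta); RM = disp * g * GZ
Step 1 — GZ = 2.16 * sin(17°) = 2.16 * 0.292372 = 0.631524 m
Step 2 — RM = 43678000 * 9.81 * 0.631524 ≈ 270600000 N·m (5 s.f.)

270600000 N·m


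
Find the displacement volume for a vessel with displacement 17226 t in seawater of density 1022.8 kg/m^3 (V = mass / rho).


Formula: V = mass / rho
Step 1 — convert tonnes to kg: 17226 t * 1000 = 17226000 kg
Step 2 — V = 17226000 / 1022.8 ≈ 16842 m^3 (5 s.f.)

16842 m^3


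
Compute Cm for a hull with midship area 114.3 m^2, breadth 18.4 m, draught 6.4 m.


Formula: Cm = Am / (B * T)
Step 1 — B * T = 18.4 * 6.4 = 117.76 m^2
Step 2 — Cm = 114.3 / 117.76 ≈ 0.97062 (5 s.f.)

0.97062


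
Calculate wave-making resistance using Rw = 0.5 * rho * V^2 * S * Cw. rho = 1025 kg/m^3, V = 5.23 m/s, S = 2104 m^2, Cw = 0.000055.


Formula: Rw = 0.5 * rho * V^2 * S * Cw
Step 1 — V^2 = 5.23^2 = 27.3529
Step 2 — 0.5 * rho * V^2 = 0.5 * 1025 * 27.3529 = 14018.36125
Step 3 — Rw = 14018.36125 * 2104 * 0.000055 ≈ 1622.2 N (5 s.f.)

1622.2 N


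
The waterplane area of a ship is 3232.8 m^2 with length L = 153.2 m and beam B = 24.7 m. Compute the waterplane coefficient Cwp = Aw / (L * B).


Formula: Cwp = Aw / (L * B)
Step 1 — L * B = 153.2 * 24.7 = 3784.04 m^2
Step 2 — Cwp = 3232.8 / 3784.04 ≈ 0.85433 (5 s.f.)

0.85433


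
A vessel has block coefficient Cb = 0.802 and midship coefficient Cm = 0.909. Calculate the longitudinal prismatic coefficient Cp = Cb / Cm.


Formula: Cp = Cb / Cm
Substituting: Cp = 0.802 / 0.909
Result: Cp ≈ 0.88229 (5 s.f.)

0.88229


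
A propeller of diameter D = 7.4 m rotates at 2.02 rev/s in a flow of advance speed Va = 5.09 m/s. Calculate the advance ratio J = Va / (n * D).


Formula: J = Va / (n * D)
Step 1 — n * D = 2.02 * 7.4 = 14.948
Step 2 — J = 5.09 / 14.948 ≈ 0.34051 (5 s.f.)

0.34051


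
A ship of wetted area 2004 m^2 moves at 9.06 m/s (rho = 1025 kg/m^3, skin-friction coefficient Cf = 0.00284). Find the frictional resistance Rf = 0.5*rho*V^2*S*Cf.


Formula: Rf = 0.5 * rho * V^2 * S * Cf
Step 1 — V^2 = 9.06^2 = 82.0836
Step 2 — 0.5 * rho * V^2 = 0.5 * 1025 * 82.0836 = 42067.845
Step 3 — Rf = 42067.845 * 2004 * 0.00284 ≈ 239420 N (5 s.f.)

239420 N


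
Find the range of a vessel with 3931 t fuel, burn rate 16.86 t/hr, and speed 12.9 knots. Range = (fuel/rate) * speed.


Formula: endurance = fuel / rate; range = endurance * speed
Step 1 — endurance = 3931 / 16.86 = 233.1554 hours
Step 2 — range = 233.1554 * 12.9 ≈ 3007.7 nautical miles (5 s.f.)

3007.7 NM


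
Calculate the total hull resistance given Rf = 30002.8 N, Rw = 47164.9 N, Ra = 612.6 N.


Formula: Rt = Rf + Rw + Ra
Substituting: Rt = 30002.8 + 47164.9 + 612.6
Result: Rt = 77780.3 N

77780.3 N


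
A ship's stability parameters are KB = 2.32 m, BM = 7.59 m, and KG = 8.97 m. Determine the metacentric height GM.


Formula: GM = KB + BM - KG
Step 1 — KM = KB + BM = 2.32 + 7.59 = 9.91 m
Step 2 — GM = KM - KG = 9.91 - 8.97 = 0.94 m

0.94 m


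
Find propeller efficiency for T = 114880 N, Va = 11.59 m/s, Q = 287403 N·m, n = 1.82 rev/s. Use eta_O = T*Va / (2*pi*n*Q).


Formula: eta = T * Va / (2 * pi * n * Q)
Step 1 — numerator = T * Va = 114880 * 11.59 = 1331459.2
Step 2 — 2 * pi * n = 2 * pi * 1.82 = 11.435397
Step 3 — denominator = 11.435397 * 287403 = 3286567.4
Step 4 — eta = 1331459.2 / 3286567.4 ≈ 0.40512 (5 s.f.)

0.40512


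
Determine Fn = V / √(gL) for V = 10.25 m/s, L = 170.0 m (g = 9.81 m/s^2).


Formula: Fn = V / sqrt(g * L)
Step 1 — g * L = 9.81 * 170.0 = 1667.7
Step 2 — sqrt(g * L) = sqrt(1667.7) = 40.837483
Step 3 — Fn = 10.25 / 40.837483 ≈ 0.25099 (5 s.f.)

0.25099


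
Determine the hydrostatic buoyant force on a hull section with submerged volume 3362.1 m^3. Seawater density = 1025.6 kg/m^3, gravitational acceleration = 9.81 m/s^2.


Formula: Fb = rho * g * V
Substituting: Fb = 1025.6 * 9.81 * 3362.1
Intermediate: 1025.6 * 9.81 = 10061.136
Result: Fb = 10061.136 * 3362.1 ≈ 33827000 N (5 s.f.)

33827000 N


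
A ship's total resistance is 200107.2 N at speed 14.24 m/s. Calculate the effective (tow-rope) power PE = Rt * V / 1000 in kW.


Formula: PE = Rt * V / 1000 (kW)
Step 1 — PE (W) = 200107.2 * 14.24 = 2849526.528 W
Step 2 — PE (kW) = 2849526.528 / 1000 ≈ 2849.5 kW (5 s.f.)

2849.5 kW


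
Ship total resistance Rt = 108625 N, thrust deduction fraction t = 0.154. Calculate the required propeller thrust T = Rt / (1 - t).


Formula: T = Rt / (1 - t)
Step 1 — (1 - t) = 1 - 0.154 = 0.846
Step 2 — T = 108625 / 0.846 ≈ 128400 N (5 s.f.)

128400 N


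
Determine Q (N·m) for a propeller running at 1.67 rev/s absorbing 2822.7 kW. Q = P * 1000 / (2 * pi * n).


Formula: Q = P_W / (2 * pi * n)
Step 1 — P_W = 2822.7 kW * 1000 = 2822700.0 W
Step 2 — 2 * pi * n = 2 * pi * 1.67 = 10.492919
Step 3 — Q = 2822700.0 / 10.492919 ≈ 269010 N·m (5 s.f.)

269010 N·m


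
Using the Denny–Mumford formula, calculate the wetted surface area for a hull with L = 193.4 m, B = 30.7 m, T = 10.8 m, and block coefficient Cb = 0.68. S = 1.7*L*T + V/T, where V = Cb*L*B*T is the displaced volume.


Formula: S = 1.7*L*T + V/T with V = Cb*L*B*T, i.e. S = L * (1.7*T + Cb*B)
Step 1 — 1.7*T = 1.7 * 10.8 = 18.36 m
Step 2 — Cb*B = 0.68 * 30.7 = 20.876 m
Step 3 — 1.7*T + Cb*B = 18.36 + 20.876 = 39.236 m
Step 4 — S = 193.4 * 39.236 ≈ 7588.2 m^2 (5 s.f.)

7588.2 m^2


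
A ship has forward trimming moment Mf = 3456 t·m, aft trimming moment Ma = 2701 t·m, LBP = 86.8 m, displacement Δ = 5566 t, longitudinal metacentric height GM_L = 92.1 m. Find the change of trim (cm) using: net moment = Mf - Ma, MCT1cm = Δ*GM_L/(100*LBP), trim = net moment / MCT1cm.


Formula: net trimming moment = Mf - Ma; MCT1cm = Δ*GM_L/(100*LBP); trim = net moment / MCT1cm
Step 1 — net trimming moment = 3456 - 2701 = 755 t·m
Step 2 — MCT1cm = 5566 * 92.1 / (100 * 86.8) = 59.0586 t·m/cm
Step 3 — trim = 755 / 59.0586 ≈ 12.784 cm (5 s.f.)

12.784 cm


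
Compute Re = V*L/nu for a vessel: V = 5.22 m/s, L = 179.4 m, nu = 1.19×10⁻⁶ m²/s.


Formula: Re = V * L / nu
Step 1 — V * L = 5.22 * 179.4 = 936.468 m^2/s
Step 2 — Re = 936.468 / 1.19e-6 = 7.87e+08

7.87e+08


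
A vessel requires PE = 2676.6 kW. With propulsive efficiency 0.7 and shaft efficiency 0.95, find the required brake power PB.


Formula: PB = PE / (eta_D * eta_S)
Step 1 — combined efficiency = eta_D * eta_S = 0.7 * 0.95 = 0.665
Step 2 — PB = 2676.6 / 0.665 ≈ 4025.0 kW (5 s.f.)

4025.0 kW


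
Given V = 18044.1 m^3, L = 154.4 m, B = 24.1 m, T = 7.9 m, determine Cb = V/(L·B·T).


Formula: Cb = V / (L * B * T)
Step 1 — L * B * T = 154.4 * 24.1 * 7.9 = 29396.216 m^3
Step 2 — Cb = 18044.1 / 29396.216 ≈ 0.61382 (5 s.f.)

0.61382


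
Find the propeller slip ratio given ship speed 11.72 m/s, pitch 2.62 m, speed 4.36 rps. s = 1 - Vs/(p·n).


Formula: s = 1 - Vs / (p * n)
Step 1 — p * n = 2.62 * 4.36 = 11.4232
Step 2 — Vs / (p*n) = 11.72 / 11.4232 = 1.025982 (6 d.p.)
Step 3 — s = 1 - 1.025982 = -0.025982

-0.025982


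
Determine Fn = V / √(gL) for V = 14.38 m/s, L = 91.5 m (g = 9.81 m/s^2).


Formula: Fn = V / sqrt(g * L)
Step 1 — g * L = 9.81 * 91.5 = 897.615
Step 2 — sqrt(g * L) = sqrt(897.615) = 29.960224
Step 3 — Fn = 14.38 / 29.960224 ≈ 0.47997 (5 s.f.)

0.47997


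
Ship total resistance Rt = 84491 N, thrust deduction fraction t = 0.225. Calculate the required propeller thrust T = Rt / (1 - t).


Formula: T = Rt / (1 - t)
Step 1 — (1 - t) = 1 - 0.225 = 0.775
Step 2 — T = 84491 / 0.775 ≈ 109020 N (5 s.f.)

109020 N


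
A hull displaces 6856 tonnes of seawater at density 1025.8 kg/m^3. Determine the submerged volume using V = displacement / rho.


Formula: V = mass / rho
Step 1 — convert tonnes to kg: 6856 t * 1000 = 6856000 kg
Step 2 — V = 6856000 / 1025.8 ≈ 6683.6 m^3 (5 s.f.)

6683.6 m^3


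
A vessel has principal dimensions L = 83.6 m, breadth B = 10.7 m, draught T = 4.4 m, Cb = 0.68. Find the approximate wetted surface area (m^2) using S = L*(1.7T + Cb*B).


Formula: S = 1.7*L*T + V/T with V = Cb*L*B*T, i.e. S = L * (1.7*T + Cb*B)
Step 1 — 1.7*T = 1.7 * 4.4 = 7.48 m
Step 2 — Cb*B = 0.68 * 10.7 = 7.276 m
Step 3 — 1.7*T + Cb*B = 7.48 + 7.276 = 14.756 m
Step 4 — S = 83.6 * 14.756 ≈ 1233.6 m^2 (5 s.f.)

1233.6 m^2


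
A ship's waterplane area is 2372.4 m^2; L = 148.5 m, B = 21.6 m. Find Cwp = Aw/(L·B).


Formula: Cwp = Aw / (L * B)
Step 1 — L * B = 148.5 * 21.6 = 3207.6 m^2
Step 2 — Cwp = 2372.4 / 3207.6 ≈ 0.73962 (5 s.f.)

0.73962


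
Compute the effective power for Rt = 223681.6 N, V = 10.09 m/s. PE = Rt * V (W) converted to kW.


Formula: PE = Rt * V / 1000 (kW)
Step 1 — PE (W) = 223681.6 * 10.09 = 2256947.344 W
Step 2 — PE (kW) = 2256947.344 / 1000 ≈ 2256.9 kW (5 s.f.)

2256.9 kW


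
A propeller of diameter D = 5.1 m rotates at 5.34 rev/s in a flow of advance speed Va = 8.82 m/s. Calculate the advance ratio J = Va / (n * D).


Formula: J = Va / (n * D)
Step 1 — n * D = 5.34 * 5.1 = 27.234
Step 2 — J = 8.82 / 27.234 ≈ 0.32386 (5 s.f.)

0.32386


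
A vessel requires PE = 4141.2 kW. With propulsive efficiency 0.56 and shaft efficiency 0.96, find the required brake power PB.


Formula: PB = PE / (eta_D * eta_S)
Step 1 — combined efficiency = eta_D * eta_S = 0.56 * 0.96 = 0.5376
Step 2 — PB = 4141.2 / 0.5376 ≈ 7703.1 kW (5 s.f.)

7703.1 kW


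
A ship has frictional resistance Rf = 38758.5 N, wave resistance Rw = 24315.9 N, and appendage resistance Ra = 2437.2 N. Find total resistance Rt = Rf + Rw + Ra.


Formula: Rt = Rf + Rw + Ra
Substituting: Rt = 38758.5 + 24315.9 + 2437.2
Result: Rt = 65511.6 N

65511.6 N


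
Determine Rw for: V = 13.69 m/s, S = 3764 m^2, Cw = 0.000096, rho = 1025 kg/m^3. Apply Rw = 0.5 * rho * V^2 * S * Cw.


Formula: Rw = 0.5 * rho * V^2 * S * Cw
Step 1 — V^2 = 13.69^2 = 187.4161
Step 2 — 0.5 * rho * V^2 = 0.5 * 1025 * 187.4161 = 96050.75125
Step 3 — Rw = 96050.75125 * 3764 * 0.000096 ≈ 34707 N (5 s.f.)

34707 N


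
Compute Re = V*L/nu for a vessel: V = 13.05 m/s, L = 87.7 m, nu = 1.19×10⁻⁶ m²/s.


Formula: Re = V * L / nu
Step 1 — V * L = 13.05 * 87.7 = 1144.485 m^2/s
Step 2 — Re = 1144.485 / 1.19e-6 = 9.62e+08

9.62e+08


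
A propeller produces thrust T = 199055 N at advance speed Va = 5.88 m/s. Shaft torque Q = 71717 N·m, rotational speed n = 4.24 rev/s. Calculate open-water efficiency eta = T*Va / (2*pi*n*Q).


Formula: eta = T * Va / (2 * pi * n * Q)
Step 1 — numerator = T * Va = 199055 * 5.88 = 1170443.4
Step 2 — 2 * pi * n = 2 * pi * 4.24 = 26.640706
Step 3 — denominator = 26.640706 * 71717 = 1910591.51
Step 4 — eta = 1170443.4 / 1910591.51 ≈ 0.61261 (5 s.f.)

0.61261


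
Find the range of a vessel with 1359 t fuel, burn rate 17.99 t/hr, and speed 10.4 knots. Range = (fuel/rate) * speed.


Formula: endurance = fuel / rate; range = endurance * speed
Step 1 — endurance = 1359 / 17.99 = 75.542 hours
Step 2 — range = 75.542 * 10.4 ≈ 785.64 nautical miles (5 s.f.)

785.64 NM


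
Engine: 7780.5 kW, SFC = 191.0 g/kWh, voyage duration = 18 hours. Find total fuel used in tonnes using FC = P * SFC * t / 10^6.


Formula: FC (tonnes) = P * SFC * t / 1,000,000
Step 1 — P * SFC * t = 7780.5 * 191.0 * 18 = 26749359.0 g
Step 2 — FC (tonnes) = 26749359.0 / 1,000,000 ≈ 26.749 tonnes (5 s.f.)

26.749 tonnes


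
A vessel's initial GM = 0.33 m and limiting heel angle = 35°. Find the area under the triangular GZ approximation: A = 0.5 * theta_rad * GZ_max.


Formula: GZ_max = GM * sin(theta); Area = 0.5 * theta_rad * GZ_max
Step 1 — GZ_max = 0.33 * sin(35°) = 0.33 * 0.573576 = 0.18928 m
Step 2 — theta_rad = 35 * pi/180 = 0.610865 rad
Step 3 — Area = 0.5 * 0.610865 * 0.18928 ≈ 0.057812 m·rad (5 s.f.)

0.057812 m·rad


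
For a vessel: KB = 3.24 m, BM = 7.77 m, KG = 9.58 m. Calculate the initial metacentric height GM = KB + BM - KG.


Formula: GM = KB + BM - KG
Step 1 — KM = KB + BM = 3.24 + 7.77 = 11.01 m
Step 2 — GM = KM - KG = 11.01 - 9.58 = 1.43 m

1.43 m


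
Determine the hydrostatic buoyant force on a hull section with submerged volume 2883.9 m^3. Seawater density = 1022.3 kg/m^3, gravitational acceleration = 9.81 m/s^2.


Formula: Fb = rho * g * V
Substituting: Fb = 1022.3 * 9.81 * 2883.9
Intermediate: 1022.3 * 9.81 = 10028.763
Result: Fb = 10028.763 * 2883.9 ≈ 28922000 N (5 s.f.)

28922000 N


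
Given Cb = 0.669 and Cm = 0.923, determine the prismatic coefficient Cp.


Formula: Cp = Cb / Cm
Substituting: Cp = 0.669 / 0.923
Result: Cp ≈ 0.72481 (5 s.f.)

0.72481


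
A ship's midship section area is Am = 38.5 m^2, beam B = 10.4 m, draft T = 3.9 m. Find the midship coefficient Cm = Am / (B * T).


Formula: Cm = Am / (B * T)
Step 1 — B * T = 10.4 * 3.9 = 40.56 m^2
Step 2 — Cm = 38.5 / 40.56 ≈ 0.94921 (5 s.f.)

0.94921


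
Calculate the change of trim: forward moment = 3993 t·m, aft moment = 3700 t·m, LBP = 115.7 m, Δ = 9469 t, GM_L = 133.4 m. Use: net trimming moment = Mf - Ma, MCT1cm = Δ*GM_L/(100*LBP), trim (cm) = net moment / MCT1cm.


Formula: net trimming moment = Mf - Ma; MCT1cm = Δ*GM_L/(100*LBP); trim = net moment / MCT1cm
Step 1 — net trimming moment = 3993 - 3700 = 293 t·m
Step 2 — MCT1cm = 9469 * 133.4 / (100 * 115.7) = 109.1759 t·m/cm
Step 3 — trim = 293 / 109.1759 ≈ 2.6837 cm (5 s.f.)

2.6837 cm


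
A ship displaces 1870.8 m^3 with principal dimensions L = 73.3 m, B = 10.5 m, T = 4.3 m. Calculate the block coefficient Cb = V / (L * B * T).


Formula: Cb = V / (L * B * T)
Step 1 — L * B * T = 73.3 * 10.5 * 4.3 = 3309.495 m^3
Step 2 — Cb = 1870.8 / 3309.495 ≈ 0.56528 (5 s.f.)

0.56528


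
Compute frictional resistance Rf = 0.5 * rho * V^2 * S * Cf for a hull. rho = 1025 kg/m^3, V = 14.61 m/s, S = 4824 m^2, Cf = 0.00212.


Formula: Rf = 0.5 * rho * V^2 * S * Cf
Step 1 — V^2 = 14.61^2 = 213.4521
Step 2 — 0.5 * rho * V^2 = 0.5 * 1025 * 213.4521 = 109394.20125
Step 3 — Rf = 109394.20125 * 4824 * 0.00212 ≈ 1118800 N (5 s.f.)

1118800 N


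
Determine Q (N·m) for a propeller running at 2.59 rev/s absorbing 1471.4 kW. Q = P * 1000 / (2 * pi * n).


Formula: Q = P_W / (2 * pi * n)
Step 1 — P_W = 1471.4 kW * 1000 = 1471400.0 W
Step 2 — 2 * pi * n = 2 * pi * 2.59 = 16.27345
Step 3 — Q = 1471400.0 / 16.27345 ≈ 90417 N·m (5 s.f.)

90417 N·m


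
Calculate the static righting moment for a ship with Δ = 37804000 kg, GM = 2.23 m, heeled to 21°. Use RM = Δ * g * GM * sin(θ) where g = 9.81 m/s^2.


Formula: GZ = GM * sin(theta); RM = disp * g * GZ
Step 1 — GZ = 2.23 * sin(21°) = 2.23 * 0.358368 = 0.799161 m
Step 2 — RM = 37804000 * 9.81 * 0.799161 ≈ 296370000 N·m (5 s.f.)

296370000 N·m


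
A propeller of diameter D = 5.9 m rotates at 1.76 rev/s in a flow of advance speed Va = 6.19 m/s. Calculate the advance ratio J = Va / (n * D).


Formula: J = Va / (n * D)
Step 1 — n * D = 1.76 * 5.9 = 10.384
Step 2 — J = 6.19 / 10.384 ≈ 0.59611 (5 s.f.)

0.59611


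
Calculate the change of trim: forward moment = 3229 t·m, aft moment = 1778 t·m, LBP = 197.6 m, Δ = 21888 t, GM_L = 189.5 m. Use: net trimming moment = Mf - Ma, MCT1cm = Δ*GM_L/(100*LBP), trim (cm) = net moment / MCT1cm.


Formula: net trimming moment = Mf - Ma; MCT1cm = Δ*GM_L/(100*LBP); trim = net moment / MCT1cm
Step 1 — net trimming moment = 3229 - 1778 = 1451 t·m
Step 2 — MCT1cm = 21888 * 189.5 / (100 * 197.6) = 209.9077 t·m/cm
Step 3 — trim = 1451 / 209.9077 ≈ 6.9126 cm (5 s.f.)

6.9126 cm


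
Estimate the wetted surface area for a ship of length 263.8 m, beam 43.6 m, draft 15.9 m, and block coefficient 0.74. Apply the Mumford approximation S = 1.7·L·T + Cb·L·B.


Formula: S = 1.7*L*T + V/T with V = Cb*L*B*T, i.e. S = L * (1.7*T + Cb*B)
Step 1 — 1.7*T = 1.7 * 15.9 = 27.03 m
Step 2 — Cb*B = 0.74 * 43.6 = 32.264 m
Step 3 — 1.7*T + Cb*B = 27.03 + 32.264 = 59.294 m
Step 4 — S = 263.8 * 59.294 ≈ 15642 m^2 (5 s.f.)

15642 m^2


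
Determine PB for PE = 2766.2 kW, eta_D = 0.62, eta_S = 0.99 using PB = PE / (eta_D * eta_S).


Formula: PB = PE / (eta_D * eta_S)
Step 1 — combined efficiency = eta_D * eta_S = 0.62 * 0.99 = 0.6138
Step 2 — PB = 2766.2 / 0.6138 ≈ 4506.7 kW (5 s.f.)

4506.7 kW


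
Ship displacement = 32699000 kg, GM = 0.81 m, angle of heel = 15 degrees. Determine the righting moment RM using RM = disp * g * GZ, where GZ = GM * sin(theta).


Formula: GZ = GM * sin(theta); RM = disp * g * GZ
Step 1 — GZ = 0.81 * sin(15°) = 0.81 * 0.258819 = 0.209643 m
Step 2 — RM = 32699000 * 9.81 * 0.209643 ≈ 67249000 N·m (5 s.f.)

67249000 N·m


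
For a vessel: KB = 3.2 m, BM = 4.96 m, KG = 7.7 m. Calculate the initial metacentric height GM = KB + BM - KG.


Formula: GM = KB + BM - KG
Step 1 — KM = KB + BM = 3.2 + 4.96 = 8.16 m
Step 2 — GM = KM - KG = 8.16 - 7.7 = 0.46 m

0.46 m


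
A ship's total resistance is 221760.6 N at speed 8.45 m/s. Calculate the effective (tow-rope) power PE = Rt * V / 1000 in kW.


Formula: PE = Rt * V / 1000 (kW)
Step 1 — PE (W) = 221760.6 * 8.45 = 1873877.07 W
Step 2 — PE (kW) = 1873877.07 / 1000 ≈ 1873.9 kW (5 s.f.)

1873.9 kW


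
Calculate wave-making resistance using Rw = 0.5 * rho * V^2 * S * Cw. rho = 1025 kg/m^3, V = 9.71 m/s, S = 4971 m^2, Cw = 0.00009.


Formula: Rw = 0.5 * rho * V^2 * S * Cw
Step 1 — V^2 = 9.71^2 = 94.2841
Step 2 — 0.5 * rho * V^2 = 0.5 * 1025 * 94.2841 = 48320.60125
Step 3 — Rw = 48320.60125 * 4971 * 0.00009 ≈ 21618 N (5 s.f.)

21618 N


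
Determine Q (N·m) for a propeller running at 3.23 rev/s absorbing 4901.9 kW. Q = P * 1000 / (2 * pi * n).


Formula: Q = P_W / (2 * pi * n)
Step 1 — P_W = 4901.9 kW * 1000 = 4901900.0 W
Step 2 — 2 * pi * n = 2 * pi * 3.23 = 20.294689
Step 3 — Q = 4901900.0 / 20.294689 ≈ 241540 N·m (5 s.f.)

241540 N·m


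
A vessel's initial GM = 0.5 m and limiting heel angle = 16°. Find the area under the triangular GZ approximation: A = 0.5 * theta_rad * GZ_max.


Formula: GZ_max = GM * sin(theta); Area = 0.5 * theta_rad * GZ_max
Step 1 — GZ_max = 0.5 * sin(16°) = 0.5 * 0.275637 = 0.137819 m
Step 2 — theta_rad = 16 * pi/180 = 0.279253 rad
Step 3 — Area = 0.5 * 0.279253 * 0.137819 ≈ 0.019243 m·rad (5 s.f.)

0.019243 m·rad


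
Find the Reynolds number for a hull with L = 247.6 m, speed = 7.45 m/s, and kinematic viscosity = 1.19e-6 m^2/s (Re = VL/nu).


Formula: Re = V * L / nu
Step 1 — V * L = 7.45 * 247.6 = 1844.62 m^2/s
Step 2 — Re = 1844.62 / 1.19e-6 = 1.55e+09

1.55e+09


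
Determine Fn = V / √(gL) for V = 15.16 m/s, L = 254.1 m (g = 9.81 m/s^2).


Formula: Fn = V / sqrt(g * L)
Step 1 — g * L = 9.81 * 254.1 = 2492.721
Step 2 — sqrt(g * L) = sqrt(2492.721) = 49.927157
Step 3 — Fn = 15.16 / 49.927157 ≈ 0.30364 (5 s.f.)

0.30364


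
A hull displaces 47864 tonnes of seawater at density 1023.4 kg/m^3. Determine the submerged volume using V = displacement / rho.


Formula: V = mass / rho
Step 1 — convert tonnes to kg: 47864 t * 1000 = 47864000 kg
Step 2 — V = 47864000 / 1023.4 ≈ 46770 m^3 (5 s.f.)

46770 m^3


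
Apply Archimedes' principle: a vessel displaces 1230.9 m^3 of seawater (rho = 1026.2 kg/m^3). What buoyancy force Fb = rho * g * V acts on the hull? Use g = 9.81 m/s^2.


Formula: Fb = rho * g * V
Substituting: Fb = 1026.2 * 9.81 * 1230.9
Intermediate: 1026.2 * 9.81 = 10067.022
Result: Fb = 10067.022 * 1230.9 ≈ 12391000 N (5 s.f.)

12391000 N


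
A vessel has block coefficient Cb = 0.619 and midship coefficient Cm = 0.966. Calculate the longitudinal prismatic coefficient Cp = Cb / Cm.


Formula: Cp = Cb / Cm
Substituting: Cp = 0.619 / 0.966
Result: Cp ≈ 0.64079 (5 s.f.)

0.64079


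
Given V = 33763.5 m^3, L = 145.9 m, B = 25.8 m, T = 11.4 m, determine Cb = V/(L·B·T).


Formula: Cb = V / (L * B * T)
Step 1 — L * B * T = 145.9 * 25.8 * 11.4 = 42912.108 m^3
Step 2 — Cb = 33763.5 / 42912.108 ≈ 0.78681 (5 s.f.)

0.78681


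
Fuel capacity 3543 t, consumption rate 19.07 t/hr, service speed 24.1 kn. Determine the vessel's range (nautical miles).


Formula: endurance = fuel / rate; range = endurance * speed
Step 1 — endurance = 3543 / 19.07 = 185.7892 hours
Step 2 — range = 185.7892 * 24.1 ≈ 4477.5 nautical miles (5 s.f.)

4477.5 NM


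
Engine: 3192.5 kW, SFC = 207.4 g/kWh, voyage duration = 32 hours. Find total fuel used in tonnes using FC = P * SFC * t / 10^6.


Formula: FC (tonnes) = P * SFC * t / 1,000,000
Step 1 — P * SFC * t = 3192.5 * 207.4 * 32 = 21187984.0 g
Step 2 — FC (tonnes) = 21187984.0 / 1,000,000 ≈ 21.188 tonnes (5 s.f.)

21.188 tonnes


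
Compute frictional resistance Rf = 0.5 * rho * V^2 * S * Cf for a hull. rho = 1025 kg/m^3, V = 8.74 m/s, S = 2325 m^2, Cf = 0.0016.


Formula: Rf = 0.5 * rho * V^2 * S * Cf
Step 1 — V^2 = 8.74^2 = 76.3876
Step 2 — 0.5 * rho * V^2 = 0.5 * 1025 * 76.3876 = 39148.645
Step 3 — Rf = 39148.645 * 2325 * 0.0016 ≈ 145630 N (5 s.f.)

145630 N


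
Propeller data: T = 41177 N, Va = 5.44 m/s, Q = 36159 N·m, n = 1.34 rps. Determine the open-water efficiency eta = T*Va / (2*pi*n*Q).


Formula: eta = T * Va / (2 * pi * n * Q)
Step 1 — numerator = T * Va = 41177 * 5.44 = 224002.88
Step 2 — 2 * pi * n = 2 * pi * 1.34 = 8.419468
Step 3 — denominator = 8.419468 * 36159 = 304439.54
Step 4 — eta = 224002.88 / 304439.54 ≈ 0.73579 (5 s.f.)

0.73579


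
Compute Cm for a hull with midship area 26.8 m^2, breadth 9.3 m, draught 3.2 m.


Formula: Cm = Am / (B * T)
Step 1 — B * T = 9.3 * 3.2 = 29.76 m^2
Step 2 — Cm = 26.8 / 29.76 ≈ 0.90054 (5 s.f.)

0.90054


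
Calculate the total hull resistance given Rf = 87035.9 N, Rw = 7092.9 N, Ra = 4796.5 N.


Formula: Rt = Rf + Rw + Ra
Substituting: Rt = 87035.9 + 7092.9 + 4796.5
Result: Rt = 98925.3 N

98925.3 N


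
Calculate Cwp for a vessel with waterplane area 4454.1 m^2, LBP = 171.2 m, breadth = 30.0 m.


Formula: Cwp = Aw / (L * B)
Step 1 — L * B = 171.2 * 30.0 = 5136.0 m^2
Step 2 — Cwp = 4454.1 / 5136.0 ≈ 0.86723 (5 s.f.)

0.86723


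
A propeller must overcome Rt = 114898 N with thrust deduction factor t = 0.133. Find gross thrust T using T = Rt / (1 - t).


Formula: T = Rt / (1 - t)
Step 1 — (1 - t) = 1 - 0.133 = 0.867
Step 2 — T = 114898 / 0.867 ≈ 132520 N (5 s.f.)

132520 N


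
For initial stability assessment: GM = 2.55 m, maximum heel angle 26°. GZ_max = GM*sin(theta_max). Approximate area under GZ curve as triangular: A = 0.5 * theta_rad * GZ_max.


Formula: GZ_max = GM * sin(theta); Area = 0.5 * theta_rad * GZ_max
Step 1 — GZ_max = 2.55 * sin(26°) = 2.55 * 0.438371 = 1.117846 m
Step 2 — theta_rad = 26 * pi/180 = 0.453786 rad
Step 3 — Area = 0.5 * 0.453786 * 1.117846 ≈ 0.25363 m·rad (5 s.f.)

0.25363 m·rad


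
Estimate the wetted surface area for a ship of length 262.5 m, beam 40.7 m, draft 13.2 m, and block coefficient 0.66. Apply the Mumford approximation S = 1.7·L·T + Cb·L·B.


Formula: S = 1.7*L*T + V/T with V = Cb*L*B*T, i.e. S = L * (1.7*T + Cb*B)
Step 1 — 1.7*T = 1.7 * 13.2 = 22.44 m
Step 2 — Cb*B = 0.66 * 40.7 = 26.862 m
Step 3 — 1.7*T + Cb*B = 22.44 + 26.862 = 49.302 m
Step 4 — S = 262.5 * 49.302 ≈ 12942 m^2 (5 s.f.)

12942 m^2


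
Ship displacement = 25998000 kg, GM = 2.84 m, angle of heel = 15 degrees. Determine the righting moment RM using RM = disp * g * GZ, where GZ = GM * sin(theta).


Formula: GZ = GM * sin(theta); RM = disp * g * GZ
Step 1 — GZ = 2.84 * sin(15°) = 2.84 * 0.258819 = 0.735046 m
Step 2 — RM = 25998000 * 9.81 * 0.735046 ≈ 187470000 N·m (5 s.f.)

187470000 N·m


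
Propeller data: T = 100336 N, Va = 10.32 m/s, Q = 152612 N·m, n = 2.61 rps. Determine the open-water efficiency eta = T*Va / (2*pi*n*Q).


Formula: eta = T * Va / (2 * pi * n * Q)
Step 1 — numerator = T * Va = 100336 * 10.32 = 1035467.52
Step 2 — 2 * pi * n = 2 * pi * 2.61 = 16.399114
Step 3 — denominator = 16.399114 * 152612 = 2502701.59
Step 4 — eta = 1035467.52 / 2502701.59 ≈ 0.41374 (5 s.f.)

0.41374


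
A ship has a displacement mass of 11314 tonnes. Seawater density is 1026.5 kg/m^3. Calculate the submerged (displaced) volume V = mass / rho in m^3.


Formula: V = mass / rho
Step 1 — convert tonnes to kg: 11314 t * 1000 = 11314000 kg
Step 2 — V = 11314000 / 1026.5 ≈ 11022 m^3 (5 s.f.)

11022 m^3


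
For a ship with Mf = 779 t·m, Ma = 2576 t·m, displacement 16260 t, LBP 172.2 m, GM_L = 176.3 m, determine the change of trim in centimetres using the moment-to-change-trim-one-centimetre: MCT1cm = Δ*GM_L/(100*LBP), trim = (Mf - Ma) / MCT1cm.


Formula: net trimming moment = Mf - Ma; MCT1cm = Δ*GM_L/(100*LBP); trim = net moment / MCT1cm
Step 1 — net trimming moment = 779 - 2576 = -1797 t·m
Step 2 — MCT1cm = 16260 * 176.3 / (100 * 172.2) = 166.4714 t·m/cm
Step 3 — trim = -1797 / 166.4714 ≈ -10.795 cm (5 s.f.)

-10.795 cm


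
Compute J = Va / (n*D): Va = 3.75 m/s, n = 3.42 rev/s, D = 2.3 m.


Formula: J = Va / (n * D)
Step 1 — n * D = 3.42 * 2.3 = 7.866
Step 2 — J = 3.75 / 7.866 ≈ 0.47674 (5 s.f.)

0.47674


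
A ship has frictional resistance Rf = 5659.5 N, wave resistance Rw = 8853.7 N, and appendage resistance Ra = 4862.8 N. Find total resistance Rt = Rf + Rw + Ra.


Formula: Rt = Rf + Rw + Ra
Substituting: Rt = 5659.5 + 8853.7 + 4862.8
Result: Rt = 19376.0 N

19376.0 N


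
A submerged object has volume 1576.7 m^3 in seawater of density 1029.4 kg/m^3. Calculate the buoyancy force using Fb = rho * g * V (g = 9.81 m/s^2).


Formula: Fb = rho * g * V
Substituting: Fb = 1029.4 * 9.81 * 1576.7
Intermediate: 1029.4 * 9.81 = 10098.414
Result: Fb = 10098.414 * 1576.7 ≈ 15922000 N (5 s.f.)

15922000 N


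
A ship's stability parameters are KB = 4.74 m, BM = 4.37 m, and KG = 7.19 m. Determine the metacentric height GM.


Formula: GM = KB + BM - KG
Step 1 — KM = KB + BM = 4.74 + 4.37 = 9.11 m
Step 2 — GM = KM - KG = 9.11 - 7.19 = 1.92 m

1.92 m


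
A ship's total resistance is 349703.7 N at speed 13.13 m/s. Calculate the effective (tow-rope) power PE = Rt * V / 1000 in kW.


Formula: PE = Rt * V / 1000 (kW)
Step 1 — PE (W) = 349703.7 * 13.13 = 4591609.581 W
Step 2 — PE (kW) = 4591609.581 / 1000 ≈ 4591.6 kW (5 s.f.)

4591.6 kW


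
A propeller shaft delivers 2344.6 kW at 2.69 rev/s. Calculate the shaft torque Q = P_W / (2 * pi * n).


Formula: Q = P_W / (2 * pi * n)
Step 1 — P_W = 2344.6 kW * 1000 = 2344600.0 W
Step 2 — 2 * pi * n = 2 * pi * 2.69 = 16.901768
Step 3 — Q = 2344600.0 / 16.901768 ≈ 138720 N·m (5 s.f.)

138720 N·m


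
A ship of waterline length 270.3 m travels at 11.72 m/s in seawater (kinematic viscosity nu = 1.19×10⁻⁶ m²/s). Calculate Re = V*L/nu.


Formula: Re = V * L / nu
Step 1 — V * L = 11.72 * 270.3 = 3167.916 m^2/s
Step 2 — Re = 3167.916 / 1.19e-6 = 2.66e+09

2.66e+09


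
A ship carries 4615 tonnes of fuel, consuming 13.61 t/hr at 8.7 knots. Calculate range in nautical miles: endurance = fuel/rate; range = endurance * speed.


Formula: endurance = fuel / rate; range = endurance * speed
Step 1 — endurance = 4615 / 13.61 = 339.0889 hours
Step 2 — range = 339.0889 * 8.7 ≈ 2950.1 nautical miles (5 s.f.)

2950.1 NM


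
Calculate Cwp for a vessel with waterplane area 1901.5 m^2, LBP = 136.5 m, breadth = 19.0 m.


Formula: Cwp = Aw / (L * B)
Step 1 — L * B = 136.5 * 19.0 = 2593.5 m^2
Step 2 — Cwp = 1901.5 / 2593.5 ≈ 0.73318 (5 s.f.)

0.73318


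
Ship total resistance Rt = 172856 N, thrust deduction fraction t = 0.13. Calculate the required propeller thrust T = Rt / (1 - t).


Formula: T = Rt / (1 - t)
Step 1 — (1 - t) = 1 - 0.13 = 0.87
Step 2 — T = 172856 / 0.87 ≈ 198690 N (5 s.f.)

198690 N


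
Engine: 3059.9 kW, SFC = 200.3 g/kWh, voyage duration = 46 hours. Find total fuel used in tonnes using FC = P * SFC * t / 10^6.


Formula: FC (tonnes) = P * SFC * t / 1,000,000
Step 1 — P * SFC * t = 3059.9 * 200.3 * 46 = 28193306.62 g
Step 2 — FC (tonnes) = 28193306.62 / 1,000,000 ≈ 28.193 tonnes (5 s.f.)

28.193 tonnes
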